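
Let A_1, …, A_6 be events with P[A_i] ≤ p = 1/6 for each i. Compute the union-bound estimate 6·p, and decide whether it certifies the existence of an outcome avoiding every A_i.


Union bound: P[∪_{i=1}^{6} A_i] ≤ Σ_i P[A_i] ≤ 6·p = 6·(1/6) = 1.
Numerically: 1 ≈ 1.0000.
Is 1 < 1? NO.
Since the bound 1 is ≥ 1, the union bound is uninformative here; it does NOT by itself certify existence.

6·p = 1 ≈ 1.0000; existence NOT certified by the union bound.


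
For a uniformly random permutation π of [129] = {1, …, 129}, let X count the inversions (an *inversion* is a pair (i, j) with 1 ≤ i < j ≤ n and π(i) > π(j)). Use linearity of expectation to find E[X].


Write X = Σ X_I over the C(129, 2) = 8256 pairs i < j, with X_I the indicator of one inversion.
There are 8256 indicators.
For each fixed pair i < j, the values π(i) and π(j) are two distinct elements of {1, …, 129} in uniformly random order; by symmetry P[π(i) > π(j)] = 1/2.
By linearity: E[X] = 8256 · (1/2) = C(129, 2) · (1/2) = 8256/2 = 4128 ≈ 4128.0000.

E[X] = 4128 = 4128.0000.


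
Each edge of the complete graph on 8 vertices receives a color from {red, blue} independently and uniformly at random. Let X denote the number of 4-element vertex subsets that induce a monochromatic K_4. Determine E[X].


Let X = Σ_S X_S over the C(8, 4) = 70 subsets S of size 4, where X_S = 1 if the K_4 on S is monochromatic.
For a fixed S, the K_4 on S has C(4, 2) = 6 edges. P[all 6 edges red] = (1/2)^6, and likewise for blue, so P[monochromatic] = 2·(1/2)^6 = 2^{1 − 6} = 1/32.
By linearity: E[X] = C(8, 4) · 2^{1 − 6} = 70 · 1/32 = 35/16.
Numerically: E[X] ≈ 2.18750.

E[X] = C(8,4)·2^(1−C(4,2)) = 35/16 ≈ 2.18750.


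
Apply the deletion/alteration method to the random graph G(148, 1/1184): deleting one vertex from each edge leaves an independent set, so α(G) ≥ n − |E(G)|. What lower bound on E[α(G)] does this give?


E[|E(G)|] = C(148, 2)·p = 10878 · (1/1184) = 147/16.
E[α(G)] ≥ n − E[|E(G)|] = 148 − 147/16 = 2221/16.
Numerically: ≈ 138.812500.
(This is only a lower bound; the true E[α(G)] may be larger.)

E[α(G)] ≥ 2221/16 ≈ 138.812500.


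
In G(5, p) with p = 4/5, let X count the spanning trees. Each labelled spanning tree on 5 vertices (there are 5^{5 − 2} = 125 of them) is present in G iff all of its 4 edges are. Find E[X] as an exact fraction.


K_5 has 5^{5 − 2} = 125 labelled spanning trees.
For each such spanning tree H, let X_H = 1 if all 4 edges of H are present in G. Then P[X_H = 1] = p^{4} = (4/5)^{4} = 256/625.
Summing the indicators: E[X] = Σ_H E[X_H] = 125 · p^{4} = 125 · 256/625 = 256/5.
Numerically: E[X] ≈ 51.2.

E[X] = 125 · (4/5)^{4} = 256/5 ≈ 51.2.


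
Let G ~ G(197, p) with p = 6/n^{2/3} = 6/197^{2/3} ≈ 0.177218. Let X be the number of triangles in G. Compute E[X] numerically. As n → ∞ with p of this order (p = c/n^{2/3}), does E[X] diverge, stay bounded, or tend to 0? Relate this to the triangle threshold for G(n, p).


Number of potential triangles: C(197, 3) = 1254890.
Each occurs with probability p³ ≈ (0.177218)³ ≈ 5.56571929e-03.
By linearity: E[X] = C(197, 3)·p³ ≈ 1254890 · 5.56571929e-03 ≈ 6984.365482.
Since α = 2/3 < 1, p = c/n^{2/3} ≫ 1/n is above the triangle threshold p ~ 1/n. Asymptotically E[X] ~ (c³/6)·n^{3(1−α)} = (6³/6)·n^{1} → ∞; triangles are abundant w.h.p.

E[X] ≈ 6984.365482; in regime p = Θ(1/n^{2/3}) E[X] diverges (above the triangle threshold p ~ 1/n).


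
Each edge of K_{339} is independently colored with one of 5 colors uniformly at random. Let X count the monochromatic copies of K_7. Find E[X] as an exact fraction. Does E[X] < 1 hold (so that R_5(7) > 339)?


E[X] = C(339, 7) · 5^{1 − 21} = 95915887062372 · 5^{−20} = 95915887062372/95367431640625.
As a reduced fraction: E[X] = 95915887062372/95367431640625 ≈ 1.006.
Is E[X] < 1? NO.
Since E[X] ≥ 1, the first-moment bound is inconclusive at n = 339; it does NOT by itself certify R_5(7) > 339.

E[X] = 95915887062372/95367431640625 ≈ 1.006; E[X] ≥ 1; first-moment method inconclusive here.


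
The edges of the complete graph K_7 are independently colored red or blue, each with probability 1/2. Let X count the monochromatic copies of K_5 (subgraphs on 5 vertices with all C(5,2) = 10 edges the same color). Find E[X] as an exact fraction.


Let X = Σ_S X_S over the C(7, 5) = 21 subsets S of size 5, where X_S = 1 if the K_5 on S is monochromatic.
For a fixed S, the K_5 on S has C(5, 2) = 10 edges. P[all 10 edges red] = (1/2)^10, and likewise for blue, so P[monochromatic] = 2·(1/2)^10 = 2^{1 − 10} = 1/512.
Summing: E[X] = C(7, 5) · 2^{1 − 10} = 21 · 1/512 = 21/512.
Numerically: E[X] ≈ 0.041016.

E[X] = C(7,5)·2^(1−C(5,2)) = 21/512 ≈ 0.041016.


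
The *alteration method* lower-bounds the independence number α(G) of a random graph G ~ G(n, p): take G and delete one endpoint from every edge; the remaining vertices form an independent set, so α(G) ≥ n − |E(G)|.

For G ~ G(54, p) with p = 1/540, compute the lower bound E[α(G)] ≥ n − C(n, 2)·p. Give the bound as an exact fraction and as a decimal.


E[|E(G)|] = C(54, 2)·p = 1431 · (1/540) = 53/20.
E[α(G)] ≥ n − E[|E(G)|] = 54 − 53/20 = 1027/20.
Numerically: ≈ 51.3500.
(This is only a lower bound; the true E[α(G)] may be larger.)

E[α(G)] ≥ 1027/20 ≈ 51.3500.


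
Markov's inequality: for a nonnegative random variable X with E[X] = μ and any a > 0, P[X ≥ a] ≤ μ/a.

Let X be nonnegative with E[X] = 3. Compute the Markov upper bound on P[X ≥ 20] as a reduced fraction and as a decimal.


μ = E[X] = 3, a = 20.
Markov: P[X ≥ 20] ≤ μ/a = (3)/20 = 3/20.
Numerically: ≈ 0.150000.
(Since a = 20 > μ = 3.000000, the bound 3/20 is < 1 and informative.)

P[X ≥ 20] ≤ 3/20 ≈ 0.150000.


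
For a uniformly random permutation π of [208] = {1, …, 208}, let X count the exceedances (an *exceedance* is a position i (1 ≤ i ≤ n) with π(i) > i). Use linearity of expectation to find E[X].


Write X = Σ_{i=1}^{208} X_i, where X_i = 1_{π(i) > i}.
For each fixed i, π(i) is uniform over {1, …, 208} (marginal of a uniform permutation), so P[π(i) > i] = (n − i)/n. Summing: Σ_{i=1}^{208} (n − i)/n = (0 + 1 + … + 207)/208 = 208(208 − 1)/(2·208) = (208 − 1)/2.
Hence E[X] = Σ_{i=1}^{208} (208 − i)/208 = 207/2 ≈ 103.50000.

E[X] = 207/2 = 103.50000.


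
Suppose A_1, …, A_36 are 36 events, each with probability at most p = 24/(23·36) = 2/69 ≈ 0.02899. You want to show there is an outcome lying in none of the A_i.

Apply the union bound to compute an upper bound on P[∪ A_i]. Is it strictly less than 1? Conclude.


Union bound: P[∪_{i=1}^{36} A_i] ≤ Σ_i P[A_i] ≤ 36·p = 36·(2/69) = 24/23.
Numerically: 24/23 ≈ 1.04348.
Is 24/23 < 1? NO.
Since the bound 24/23 is ≥ 1, the union bound is uninformative here; it does NOT by itself certify existence.

36·p = 24/23 ≈ 1.04348; existence NOT certified by the union bound.


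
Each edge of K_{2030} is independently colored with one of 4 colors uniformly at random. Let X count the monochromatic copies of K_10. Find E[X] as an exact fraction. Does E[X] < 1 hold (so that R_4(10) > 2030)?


E[X] = C(2030, 10) · 4^{1 − 45} = 320298626039392096327195965 · 4^{−44} = 320298626039392096327195965/309485009821345068724781056.
As a reduced fraction: E[X] = 320298626039392096327195965/309485009821345068724781056 ≈ 1.03494.
Is E[X] < 1? NO.
Since E[X] ≥ 1, the first-moment bound is inconclusive at n = 2030; it does NOT by itself certify R_4(10) > 2030.

E[X] = 320298626039392096327195965/309485009821345068724781056 ≈ 1.03494; E[X] ≥ 1; first-moment method inconclusive here.


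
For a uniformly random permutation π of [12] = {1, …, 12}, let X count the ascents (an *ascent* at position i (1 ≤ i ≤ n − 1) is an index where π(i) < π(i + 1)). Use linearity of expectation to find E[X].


Write X = Σ X_I over i = 1, …, 11, with X_I the indicator of one ascent.
There are 11 indicators.
For each fixed i, the pair (π(i), π(i+1)) is a uniformly random ordered pair of distinct values from {1, …, 12}; by symmetry P[π(i) < π(i+1)] = 1/2.
By linearity: E[X] = 11 · (1/2) = (12 − 1) · (1/2) = 11/2 ≈ 5.5000.

E[X] = 11/2 = 5.5000.


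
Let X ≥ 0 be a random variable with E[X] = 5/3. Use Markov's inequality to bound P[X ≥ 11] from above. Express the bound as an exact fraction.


μ = E[X] = 5/3, a = 11.
Markov: P[X ≥ 11] ≤ μ/a = (5/3)/11 = 5/33.
Numerically: ≈ 0.151515.
(Since a = 11 > μ = 1.666667, the bound 5/33 is < 1 and informative.)

P[X ≥ 11] ≤ 5/33 ≈ 0.151515.


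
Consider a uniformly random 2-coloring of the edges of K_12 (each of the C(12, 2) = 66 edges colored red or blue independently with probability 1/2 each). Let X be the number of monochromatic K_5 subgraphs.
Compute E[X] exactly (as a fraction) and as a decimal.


Let X = Σ_S X_S over the C(12, 5) = 792 subsets S of size 5, where X_S = 1 if the K_5 on S is monochromatic.
For a fixed S, the K_5 on S has C(5, 2) = 10 edges. P[all 10 edges red] = (1/2)^10, and likewise for blue, so P[monochromatic] = 2·(1/2)^10 = 2^{1 − 10} = 1/512.
By linearity of expectation: E[X] = C(12, 5) · 2^{1 − 10} = 792 · 1/512 = 99/64.
Numerically: E[X] ≈ 1.546875.

E[X] = C(12,5)·2^(1−C(5,2)) = 99/64 ≈ 1.546875.


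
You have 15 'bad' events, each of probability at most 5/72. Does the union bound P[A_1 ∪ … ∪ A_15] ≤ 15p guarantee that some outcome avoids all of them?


Union bound: P[∪_{i=1}^{15} A_i] ≤ Σ_i P[A_i] ≤ 15·p = 15·(5/72) = 25/24.
Numerically: 25/24 ≈ 1.041667.
Is 25/24 < 1? NO.
Since the bound 25/24 is ≥ 1, the union bound is uninformative here; it does NOT by itself certify existence.

15·p = 25/24 ≈ 1.041667; existence NOT certified by the union bound.


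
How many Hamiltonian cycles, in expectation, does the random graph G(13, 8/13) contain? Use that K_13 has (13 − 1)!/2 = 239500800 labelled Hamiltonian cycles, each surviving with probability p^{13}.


K_13 has (13 − 1)!/2 = 239500800 labelled Hamiltonian cycles.
For each such Hamiltonian cycle H, let X_H = 1 if all 13 edges of H are present in G. Then P[X_H = 1] = p^{13} = (8/13)^{13} = 549755813888/302875106592253.
By linearity of expectation: E[X] = Σ_H E[X_H] = 239500800 · p^{13} = 239500800 · 549755813888/302875106592253 = 131666957230827110400/302875106592253.
Numerically: E[X] ≈ 4.347e+05.

E[X] = 239500800 · (8/13)^{13} = 131666957230827110400/302875106592253 ≈ 4.347e+05.


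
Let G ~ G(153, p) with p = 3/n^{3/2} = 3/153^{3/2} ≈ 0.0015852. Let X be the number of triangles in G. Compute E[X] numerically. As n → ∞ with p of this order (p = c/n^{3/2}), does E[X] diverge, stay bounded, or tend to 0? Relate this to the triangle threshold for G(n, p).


Number of potential triangles: C(153, 3) = 585276.
Each occurs with probability p³ ≈ (0.0015852)³ ≈ 3.98338538e-09.
By linearity: E[X] = C(153, 3)·p³ ≈ 585276 · 3.98338538e-09 ≈ 0.002331.
Since α = 3/2 > 1, p = c/n^{3/2} = o(1/n) is below the triangle threshold p ~ 1/n. Asymptotically E[X] ~ (c³/6)·n^{3(1−α)} = (3³/6)·n^{-1.5} → 0, so by Markov's inequality G has no triangles w.h.p.

E[X] ≈ 0.002331; in regime p = Θ(1/n^{3/2}) E[X] tends to 0 (below the triangle threshold p ~ 1/n).


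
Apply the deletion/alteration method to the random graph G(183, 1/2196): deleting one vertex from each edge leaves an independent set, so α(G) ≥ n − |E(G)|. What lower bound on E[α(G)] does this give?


E[|E(G)|] = C(183, 2)·p = 16653 · (1/2196) = 91/12.
E[α(G)] ≥ n − E[|E(G)|] = 183 − 91/12 = 2105/12.
Numerically: ≈ 175.4167.
(This is only a lower bound; the true E[α(G)] may be larger.)

E[α(G)] ≥ 2105/12 ≈ 175.4167.


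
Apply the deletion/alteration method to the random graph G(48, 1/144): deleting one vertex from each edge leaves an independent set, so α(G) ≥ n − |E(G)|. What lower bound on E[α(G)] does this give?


E[|E(G)|] = C(48, 2)·p = 1128 · (1/144) = 47/6.
E[α(G)] ≥ n − E[|E(G)|] = 48 − 47/6 = 241/6.
Numerically: ≈ 40.1667.
(This is only a lower bound; the true E[α(G)] may be larger.)

E[α(G)] ≥ 241/6 ≈ 40.1667.


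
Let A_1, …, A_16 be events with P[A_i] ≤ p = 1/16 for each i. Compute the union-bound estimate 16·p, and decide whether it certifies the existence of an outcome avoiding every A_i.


Union bound: P[∪_{i=1}^{16} A_i] ≤ Σ_i P[A_i] ≤ 16·p = 16·(1/16) = 1.
Numerically: 1 ≈ 1.000000.
Is 1 < 1? NO.
Since the bound 1 is ≥ 1, the union bound is uninformative here; it does NOT by itself certify existence.

16·p = 1 ≈ 1.000000; existence NOT certified by the union bound.


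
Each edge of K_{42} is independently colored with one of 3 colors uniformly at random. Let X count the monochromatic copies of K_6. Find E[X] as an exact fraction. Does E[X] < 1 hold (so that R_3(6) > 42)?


E[X] = C(42, 6) · 3^{1 − 15} = 5245786 · 3^{−14} = 5245786/4782969.
As a reduced fraction: E[X] = 5245786/4782969 ≈ 1.0968.
Is E[X] < 1? NO.
Since E[X] ≥ 1, the first-moment bound is inconclusive at n = 42; it does NOT by itself certify R_3(6) > 42.

E[X] = 5245786/4782969 ≈ 1.0968; E[X] ≥ 1; first-moment method inconclusive here.


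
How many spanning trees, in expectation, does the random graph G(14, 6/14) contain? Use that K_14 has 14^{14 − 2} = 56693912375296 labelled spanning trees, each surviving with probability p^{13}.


K_14 has 14^{14 − 2} = 56693912375296 labelled spanning trees.
For each such spanning tree H, let X_H = 1 if all 13 edges of H are present in G. Then P[X_H = 1] = p^{13} = (3/7)^{13} = 1594323/96889010407.
By linearity: E[X] = Σ_H E[X_H] = 56693912375296 · p^{13} = 56693912375296 · 1594323/96889010407 = 6530347008/7.
Numerically: E[X] ≈ 9.329e+08.

E[X] = 56693912375296 · (3/7)^{13} = 6530347008/7 ≈ 9.329e+08.


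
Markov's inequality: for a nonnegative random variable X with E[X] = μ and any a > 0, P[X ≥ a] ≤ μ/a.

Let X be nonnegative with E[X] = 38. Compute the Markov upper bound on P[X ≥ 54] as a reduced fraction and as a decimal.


μ = E[X] = 38, a = 54.
Markov: P[X ≥ 54] ≤ μ/a = (38)/54 = 19/27.
Numerically: ≈ 0.7037.
(Since a = 54 > μ = 38.0000, the bound 19/27 is < 1 and informative.)

P[X ≥ 54] ≤ 19/27 ≈ 0.7037.


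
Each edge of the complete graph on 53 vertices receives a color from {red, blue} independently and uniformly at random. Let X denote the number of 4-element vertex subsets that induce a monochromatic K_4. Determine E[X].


Let X = Σ_S X_S over the C(53, 4) = 292825 subsets S of size 4, where X_S = 1 if the K_4 on S is monochromatic.
For a fixed S, the K_4 on S has C(4, 2) = 6 edges. P[all 6 edges red] = (1/2)^6, and likewise for blue, so P[monochromatic] = 2·(1/2)^6 = 2^{1 − 6} = 1/32.
Summing: E[X] = C(53, 4) · 2^{1 − 6} = 292825 · 1/32 = 292825/32.
Numerically: E[X] ≈ 9150.781.

E[X] = C(53,4)·2^(1−C(4,2)) = 292825/32 ≈ 9150.781.


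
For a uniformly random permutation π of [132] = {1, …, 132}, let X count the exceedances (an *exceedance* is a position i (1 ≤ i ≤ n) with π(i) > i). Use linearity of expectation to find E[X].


Write X = Σ_{i=1}^{132} X_i, where X_i = 1_{π(i) > i}.
For each fixed i, π(i) is uniform over {1, …, 132} (marginal of a uniform permutation), so P[π(i) > i] = (n − i)/n. Summing: Σ_{i=1}^{132} (n − i)/n = (0 + 1 + … + 131)/132 = 132(132 − 1)/(2·132) = (132 − 1)/2.
Hence E[X] = Σ_{i=1}^{132} (132 − i)/132 = 131/2 ≈ 65.500000.

E[X] = 131/2 = 65.500000.


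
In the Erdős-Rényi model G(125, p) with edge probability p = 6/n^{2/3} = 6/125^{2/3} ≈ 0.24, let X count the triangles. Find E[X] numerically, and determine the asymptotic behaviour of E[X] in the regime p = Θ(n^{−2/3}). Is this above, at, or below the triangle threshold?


Number of potential triangles: C(125, 3) = 317750.
Each occurs with probability p³ ≈ (0.24)³ ≈ 1.38240000e-02.
By linearity: E[X] = C(125, 3)·p³ ≈ 317750 · 1.38240000e-02 ≈ 4392.576000.
Since α = 2/3 < 1, p = c/n^{2/3} ≫ 1/n is above the triangle threshold p ~ 1/n. Asymptotically E[X] ~ (c³/6)·n^{3(1−α)} = (6³/6)·n^{1} → ∞; triangles are abundant w.h.p.

E[X] ≈ 4392.576000; in regime p = Θ(1/n^{2/3}) E[X] diverges (above the triangle threshold p ~ 1/n).


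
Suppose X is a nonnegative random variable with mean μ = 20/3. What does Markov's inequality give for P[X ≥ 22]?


μ = E[X] = 20/3, a = 22.
Markov: P[X ≥ 22] ≤ μ/a = (20/3)/22 = 10/33.
Numerically: ≈ 0.303.
(Since a = 22 > μ = 6.667, the bound 10/33 is < 1 and informative.)

P[X ≥ 22] ≤ 10/33 ≈ 0.303.


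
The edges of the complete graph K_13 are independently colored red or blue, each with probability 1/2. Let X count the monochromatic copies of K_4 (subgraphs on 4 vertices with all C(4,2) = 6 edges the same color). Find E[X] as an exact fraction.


Let X = Σ_S X_S over the C(13, 4) = 715 subsets S of size 4, where X_S = 1 if the K_4 on S is monochromatic.
For a fixed S, the K_4 on S has C(4, 2) = 6 edges. P[all 6 edges red] = (1/2)^6, and likewise for blue, so P[monochromatic] = 2·(1/2)^6 = 2^{1 − 6} = 1/32.
By linearity of expectation: E[X] = C(13, 4) · 2^{1 − 6} = 715 · 1/32 = 715/32.
Numerically: E[X] ≈ 22.34375.

E[X] = C(13,4)·2^(1−C(4,2)) = 715/32 ≈ 22.34375.


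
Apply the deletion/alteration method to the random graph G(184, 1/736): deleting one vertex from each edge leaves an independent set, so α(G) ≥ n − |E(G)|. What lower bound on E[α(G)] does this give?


E[|E(G)|] = C(184, 2)·p = 16836 · (1/736) = 183/8.
E[α(G)] ≥ n − E[|E(G)|] = 184 − 183/8 = 1289/8.
Numerically: ≈ 161.125.
(This is only a lower bound; the true E[α(G)] may be larger.)

E[α(G)] ≥ 1289/8 ≈ 161.125.


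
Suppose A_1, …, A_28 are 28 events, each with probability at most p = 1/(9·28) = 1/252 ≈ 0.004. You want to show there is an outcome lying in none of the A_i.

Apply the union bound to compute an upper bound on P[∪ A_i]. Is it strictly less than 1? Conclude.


Union bound: P[∪_{i=1}^{28} A_i] ≤ Σ_i P[A_i] ≤ 28·p = 28·(1/252) = 1/9.
Numerically: 1/9 ≈ 0.111.
Is 1/9 < 1? YES.
Since P[∪ A_i] ≤ 1/9 < 1, the complement has P[∩ A_i^c] ≥ 1 − 1/9 = 8/9 > 0, so some outcome avoids every A_i.

28·p = 1/9 ≈ 0.111; existence CERTIFIED by the union bound.


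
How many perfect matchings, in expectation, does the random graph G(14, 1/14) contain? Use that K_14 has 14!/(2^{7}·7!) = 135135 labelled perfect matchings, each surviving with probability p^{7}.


K_14 has 14!/(2^{7}·7!) = 135135 labelled perfect matchings.
For each such perfect matching H, let X_H = 1 if all 7 edges of H are present in G. Then P[X_H = 1] = p^{7} = (1/14)^{7} = 1/105413504.
By linearity: E[X] = Σ_H E[X_H] = 135135 · p^{7} = 135135 · 1/105413504 = 19305/15059072.
Numerically: E[X] ≈ 0.001282.

E[X] = 135135 · (1/14)^{7} = 19305/15059072 ≈ 0.001282.


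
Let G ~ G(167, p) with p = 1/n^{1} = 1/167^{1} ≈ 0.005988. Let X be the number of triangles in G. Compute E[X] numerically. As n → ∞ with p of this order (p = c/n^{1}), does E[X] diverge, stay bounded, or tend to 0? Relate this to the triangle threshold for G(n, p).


Number of potential triangles: C(167, 3) = 762355.
Each occurs with probability p³ ≈ (0.005988)³ ≈ 2.1470917e-07.
By linearity: E[X] = C(167, 3)·p³ ≈ 762355 · 2.1470917e-07 ≈ 0.16368.
Here α = 1, so p = 1/n is exactly at the triangle threshold p ~ 1/n. Asymptotically E[X] → c³/6 = 1³/6 = 1/6 ≈ 0.16667, a bounded constant. In this regime the triangle count is asymptotically Poisson(c³/6).

E[X] ≈ 0.16368; in regime p = Θ(1/n^{1}) E[X] stays bounded (at the triangle threshold p ~ 1/n).


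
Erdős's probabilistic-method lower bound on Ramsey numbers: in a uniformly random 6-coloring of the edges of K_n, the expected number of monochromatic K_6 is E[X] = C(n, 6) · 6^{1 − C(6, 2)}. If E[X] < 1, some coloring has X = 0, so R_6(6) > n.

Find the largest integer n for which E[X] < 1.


We need C(n, 6) · 6^{1 − 15} < 1, i.e. C(n, 6) < 6^{15 − 1} = 78364164096.
Check values of n near the boundary:
  n = 192: C(192, 6) = 64300886496; 64300886496 < 78364164096? YES
  n = 193: C(193, 6) = 66364016544; 66364016544 < 78364164096? YES
  n = 194: C(194, 6) = 68482017072; 68482017072 < 78364164096? YES
  n = 195: C(195, 6) = 70656049360; 70656049360 < 78364164096? YES
  n = 196: C(196, 6) = 72887293024; 72887293024 < 78364164096? YES
  n = 197: C(197, 6) = 75176946208; 75176946208 < 78364164096? YES
  n = 198: C(198, 6) = 77526225777; 77526225777 < 78364164096? YES
  n = 199: C(199, 6) = 79936367511; 79936367511 < 78364164096? NO
  n = 200: C(200, 6) = 82408626300; 82408626300 < 78364164096? NO
The largest n with C(n, 6) < 78364164096 is n = 198 (where E[X] = 25842075259/26121388032 ≈ 0.989). Hence R_6(6) > 198, i.e. R_6(6) ≥ 199.

Largest n = 198; hence R_6(6) > 198.


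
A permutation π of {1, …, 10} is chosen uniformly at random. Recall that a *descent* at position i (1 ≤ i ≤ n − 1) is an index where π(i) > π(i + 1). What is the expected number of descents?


Write X = Σ X_I over i = 1, …, 9, with X_I the indicator of one descent.
There are 9 indicators.
For each fixed i, the pair (π(i), π(i+1)) is a uniformly random ordered pair of distinct values from {1, …, 10}; by symmetry P[π(i) > π(i+1)] = 1/2.
By linearity: E[X] = 9 · (1/2) = (10 − 1) · (1/2) = 9/2 ≈ 4.500000.

E[X] = 9/2 = 4.500000.


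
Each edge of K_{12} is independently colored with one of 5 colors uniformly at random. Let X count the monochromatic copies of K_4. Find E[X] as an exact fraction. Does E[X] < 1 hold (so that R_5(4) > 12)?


E[X] = C(12, 4) · 5^{1 − 6} = 495 · 5^{−5} = 495/3125.
As a reduced fraction: E[X] = 99/625 ≈ 0.158.
Is E[X] < 1? YES.
Since E[X] < 1, there exists a 5-coloring of K_{12} with no monochromatic K_4; hence R_5(4) > 12.

E[X] = 99/625 ≈ 0.158; E[X] < 1, so R_5(4) > 12.


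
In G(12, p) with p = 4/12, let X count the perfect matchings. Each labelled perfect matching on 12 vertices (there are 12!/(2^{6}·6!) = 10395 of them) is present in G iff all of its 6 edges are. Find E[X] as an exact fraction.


K_12 has 12!/(2^{6}·6!) = 10395 labelled perfect matchings.
For each such perfect matching H, let X_H = 1 if all 6 edges of H are present in G. Then P[X_H = 1] = p^{6} = (1/3)^{6} = 1/729.
Summing the indicators: E[X] = Σ_H E[X_H] = 10395 · p^{6} = 10395 · 1/729 = 385/27.
Numerically: E[X] ≈ 14.259.

E[X] = 10395 · (1/3)^{6} = 385/27 ≈ 14.259.


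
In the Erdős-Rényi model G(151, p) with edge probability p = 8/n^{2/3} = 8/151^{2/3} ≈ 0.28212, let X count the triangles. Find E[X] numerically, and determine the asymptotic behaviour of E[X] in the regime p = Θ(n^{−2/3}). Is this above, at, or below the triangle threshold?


Number of potential triangles: C(151, 3) = 562475.
Each occurs with probability p³ ≈ (0.28212)³ ≈ 2.2455155e-02.
By linearity: E[X] = C(151, 3)·p³ ≈ 562475 · 2.2455155e-02 ≈ 12630.46358.
Since α = 2/3 < 1, p = c/n^{2/3} ≫ 1/n is above the triangle threshold p ~ 1/n. Asymptotically E[X] ~ (c³/6)·n^{3(1−α)} = (8³/6)·n^{1} → ∞; triangles are abundant w.h.p.

E[X] ≈ 12630.46358; in regime p = Θ(1/n^{2/3}) E[X] diverges (above the triangle threshold p ~ 1/n).


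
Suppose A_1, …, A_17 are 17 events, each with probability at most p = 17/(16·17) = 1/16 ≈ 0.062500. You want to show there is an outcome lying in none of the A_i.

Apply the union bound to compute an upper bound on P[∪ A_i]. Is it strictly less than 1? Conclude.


Union bound: P[∪_{i=1}^{17} A_i] ≤ Σ_i P[A_i] ≤ 17·p = 17·(1/16) = 17/16.
Numerically: 17/16 ≈ 1.062500.
Is 17/16 < 1? NO.
Since the bound 17/16 is ≥ 1, the union bound is uninformative here; it does NOT by itself certify existence.

17·p = 17/16 ≈ 1.062500; existence NOT certified by the union bound.


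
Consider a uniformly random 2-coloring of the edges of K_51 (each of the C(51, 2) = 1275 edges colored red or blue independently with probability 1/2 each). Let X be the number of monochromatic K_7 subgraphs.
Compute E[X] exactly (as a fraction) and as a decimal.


Let X = Σ_S X_S over the C(51, 7) = 115775100 subsets S of size 7, where X_S = 1 if the K_7 on S is monochromatic.
For a fixed S, the K_7 on S has C(7, 2) = 21 edges. P[all 21 edges red] = (1/2)^21, and likewise for blue, so P[monochromatic] = 2·(1/2)^21 = 2^{1 − 21} = 1/1048576.
By linearity: E[X] = C(51, 7) · 2^{1 − 21} = 115775100 · 1/1048576 = 28943775/262144.
Numerically: E[X] ≈ 110.4117.

E[X] = C(51,7)·2^(1−C(7,2)) = 28943775/262144 ≈ 110.4117.


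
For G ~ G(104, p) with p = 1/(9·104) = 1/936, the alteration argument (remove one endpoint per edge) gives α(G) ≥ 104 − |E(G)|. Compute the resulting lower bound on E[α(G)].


E[|E(G)|] = C(104, 2)·p = 5356 · (1/936) = 103/18.
E[α(G)] ≥ n − E[|E(G)|] = 104 − 103/18 = 1769/18.
Numerically: ≈ 98.277778.
(This is only a lower bound; the true E[α(G)] may be larger.)

E[α(G)] ≥ 1769/18 ≈ 98.277778.


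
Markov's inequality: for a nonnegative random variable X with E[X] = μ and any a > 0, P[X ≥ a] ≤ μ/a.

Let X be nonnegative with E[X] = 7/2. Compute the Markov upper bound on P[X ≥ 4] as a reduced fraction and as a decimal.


μ = E[X] = 7/2, a = 4.
Markov: P[X ≥ 4] ≤ μ/a = (7/2)/4 = 7/8.
Numerically: ≈ 0.87500.
(Since a = 4 > μ = 3.50000, the bound 7/8 is < 1 and informative.)

P[X ≥ 4] ≤ 7/8 ≈ 0.87500.


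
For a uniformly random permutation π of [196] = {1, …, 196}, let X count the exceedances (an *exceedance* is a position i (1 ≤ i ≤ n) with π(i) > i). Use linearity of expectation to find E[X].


Write X = Σ_{i=1}^{196} X_i, where X_i = 1_{π(i) > i}.
For each fixed i, π(i) is uniform over {1, …, 196} (marginal of a uniform permutation), so P[π(i) > i] = (n − i)/n. Summing: Σ_{i=1}^{196} (n − i)/n = (0 + 1 + … + 195)/196 = 196(196 − 1)/(2·196) = (196 − 1)/2.
Hence E[X] = Σ_{i=1}^{196} (196 − i)/196 = 195/2 ≈ 97.5000.

E[X] = 195/2 = 97.5000.


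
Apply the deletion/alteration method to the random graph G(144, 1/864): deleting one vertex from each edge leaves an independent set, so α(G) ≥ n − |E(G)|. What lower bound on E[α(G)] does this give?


E[|E(G)|] = C(144, 2)·p = 10296 · (1/864) = 143/12.
E[α(G)] ≥ n − E[|E(G)|] = 144 − 143/12 = 1585/12.
Numerically: ≈ 132.083.
(This is only a lower bound; the true E[α(G)] may be larger.)

E[α(G)] ≥ 1585/12 ≈ 132.083.


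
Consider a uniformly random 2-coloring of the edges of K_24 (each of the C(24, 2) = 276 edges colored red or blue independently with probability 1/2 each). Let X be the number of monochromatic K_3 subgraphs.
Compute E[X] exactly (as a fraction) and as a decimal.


Let X = Σ_S X_S over the C(24, 3) = 2024 subsets S of size 3, where X_S = 1 if the K_3 on S is monochromatic.
For a fixed S, the K_3 on S has C(3, 2) = 3 edges. P[all 3 edges red] = (1/2)^3, and likewise for blue, so P[monochromatic] = 2·(1/2)^3 = 2^{1 − 3} = 1/4.
By linearity of expectation: E[X] = C(24, 3) · 2^{1 − 3} = 2024 · 1/4 = 506.
Numerically: E[X] ≈ 506.00000.

E[X] = C(24,3)·2^(1−C(3,2)) = 506 ≈ 506.00000.


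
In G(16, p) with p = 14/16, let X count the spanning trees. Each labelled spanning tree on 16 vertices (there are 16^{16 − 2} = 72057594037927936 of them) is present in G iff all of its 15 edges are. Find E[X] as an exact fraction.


K_16 has 16^{16 − 2} = 72057594037927936 labelled spanning trees.
For each such spanning tree H, let X_H = 1 if all 15 edges of H are present in G. Then P[X_H = 1] = p^{15} = (7/8)^{15} = 4747561509943/35184372088832.
Summing the indicators: E[X] = Σ_H E[X_H] = 72057594037927936 · p^{15} = 72057594037927936 · 4747561509943/35184372088832 = 9723005972363264.
Numerically: E[X] ≈ 9.72301e+15.

E[X] = 72057594037927936 · (7/8)^{15} = 9723005972363264 ≈ 9.72301e+15.


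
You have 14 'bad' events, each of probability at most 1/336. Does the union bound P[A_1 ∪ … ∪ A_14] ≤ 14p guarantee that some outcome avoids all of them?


Union bound: P[∪_{i=1}^{14} A_i] ≤ Σ_i P[A_i] ≤ 14·p = 14·(1/336) = 1/24.
Numerically: 1/24 ≈ 0.0416667.
Is 1/24 < 1? YES.
Since P[∪ A_i] ≤ 1/24 < 1, the complement has P[∩ A_i^c] ≥ 1 − 1/24 = 23/24 > 0, so some outcome avoids every A_i.

14·p = 1/24 ≈ 0.0416667; existence CERTIFIED by the union bound.


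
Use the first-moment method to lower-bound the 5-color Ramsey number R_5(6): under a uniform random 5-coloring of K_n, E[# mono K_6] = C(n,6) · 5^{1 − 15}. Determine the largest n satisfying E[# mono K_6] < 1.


We need C(n, 6) · 5^{1 − 15} < 1, i.e. C(n, 6) < 5^{15 − 1} = 6103515625.
Check values of n near the boundary:
  n = 129: C(129, 6) = 5688177600; 5688177600 < 6103515625? YES
  n = 130: C(130, 6) = 5963412000; 5963412000 < 6103515625? YES
  n = 131: C(131, 6) = 6249655776; 6249655776 < 6103515625? NO
The largest n with C(n, 6) < 6103515625 is n = 130 (where E[X] = 47707296/48828125 ≈ 0.9770). Hence R_5(6) > 130, i.e. R_5(6) ≥ 131.

Largest n = 130; hence R_5(6) > 130.


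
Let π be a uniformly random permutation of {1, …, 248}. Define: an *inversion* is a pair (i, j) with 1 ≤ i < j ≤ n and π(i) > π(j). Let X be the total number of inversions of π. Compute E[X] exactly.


Write X = Σ X_I over the C(248, 2) = 30628 pairs i < j, with X_I the indicator of one inversion.
There are 30628 indicators.
For each fixed pair i < j, the values π(i) and π(j) are two distinct elements of {1, …, 248} in uniformly random order; by symmetry P[π(i) > π(j)] = 1/2.
By linearity: E[X] = 30628 · (1/2) = C(248, 2) · (1/2) = 30628/2 = 15314 ≈ 15314.0000.

E[X] = 15314 = 15314.0000.


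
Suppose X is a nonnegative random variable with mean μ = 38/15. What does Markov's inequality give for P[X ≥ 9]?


μ = E[X] = 38/15, a = 9.
Markov: P[X ≥ 9] ≤ μ/a = (38/15)/9 = 38/135.
Numerically: ≈ 0.2815.
(Since a = 9 > μ = 2.5333, the bound 38/135 is < 1 and informative.)

P[X ≥ 9] ≤ 38/135 ≈ 0.2815.


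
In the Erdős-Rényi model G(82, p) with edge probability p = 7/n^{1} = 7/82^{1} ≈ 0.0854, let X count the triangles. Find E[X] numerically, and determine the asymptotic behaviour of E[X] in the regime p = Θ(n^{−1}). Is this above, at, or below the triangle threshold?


Number of potential triangles: C(82, 3) = 88560.
Each occurs with probability p³ ≈ (0.0854)³ ≈ 6.22089e-04.
By linearity: E[X] = C(82, 3)·p³ ≈ 88560 · 6.22089e-04 ≈ 55.092.
Here α = 1, so p = 7/n is exactly at the triangle threshold p ~ 1/n. Asymptotically E[X] → c³/6 = 7³/6 = 343/6 ≈ 57.167, a bounded constant. In this regime the triangle count is asymptotically Poisson(c³/6).

E[X] ≈ 55.092; in regime p = Θ(1/n^{1}) E[X] stays bounded (at the triangle threshold p ~ 1/n).


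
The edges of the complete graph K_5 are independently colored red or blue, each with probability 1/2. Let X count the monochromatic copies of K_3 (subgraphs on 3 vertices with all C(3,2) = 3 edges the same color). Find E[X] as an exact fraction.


Let X = Σ_S X_S over the C(5, 3) = 10 subsets S of size 3, where X_S = 1 if the K_3 on S is monochromatic.
For a fixed S, the K_3 on S has C(3, 2) = 3 edges. P[all 3 edges red] = (1/2)^3, and likewise for blue, so P[monochromatic] = 2·(1/2)^3 = 2^{1 − 3} = 1/4.
By linearity: E[X] = C(5, 3) · 2^{1 − 3} = 10 · 1/4 = 5/2.
Numerically: E[X] ≈ 2.500.

E[X] = C(5,3)·2^(1−C(3,2)) = 5/2 ≈ 2.500.


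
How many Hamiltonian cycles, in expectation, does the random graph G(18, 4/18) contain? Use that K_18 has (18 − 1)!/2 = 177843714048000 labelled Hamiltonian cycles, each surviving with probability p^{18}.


K_18 has (18 − 1)!/2 = 177843714048000 labelled Hamiltonian cycles.
For each such Hamiltonian cycle H, let X_H = 1 if all 18 edges of H are present in G. Then P[X_H = 1] = p^{18} = (2/9)^{18} = 262144/150094635296999121.
By linearity: E[X] = Σ_H E[X_H] = 177843714048000 · p^{18} = 177843714048000 · 262144/150094635296999121 = 63951526166528000/205891132094649.
Numerically: E[X] ≈ 310.608.

E[X] = 177843714048000 · (2/9)^{18} = 63951526166528000/205891132094649 ≈ 310.608.


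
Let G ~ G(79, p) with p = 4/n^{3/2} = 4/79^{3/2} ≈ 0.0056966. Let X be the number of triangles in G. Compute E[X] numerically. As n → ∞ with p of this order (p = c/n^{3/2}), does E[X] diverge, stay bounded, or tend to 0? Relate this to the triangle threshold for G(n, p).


Number of potential triangles: C(79, 3) = 79079.
Each occurs with probability p³ ≈ (0.0056966)³ ≈ 1.8486643e-07.
By linearity: E[X] = C(79, 3)·p³ ≈ 79079 · 1.8486643e-07 ≈ 0.01462.
Since α = 3/2 > 1, p = c/n^{3/2} = o(1/n) is below the triangle threshold p ~ 1/n. Asymptotically E[X] ~ (c³/6)·n^{3(1−α)} = (4³/6)·n^{-1.5} → 0, so by Markov's inequality G has no triangles w.h.p.

E[X] ≈ 0.01462; in regime p = Θ(1/n^{3/2}) E[X] tends to 0 (below the triangle threshold p ~ 1/n).


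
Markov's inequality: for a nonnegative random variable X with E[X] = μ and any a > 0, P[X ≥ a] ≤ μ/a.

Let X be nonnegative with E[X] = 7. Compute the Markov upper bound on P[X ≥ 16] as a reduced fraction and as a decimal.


μ = E[X] = 7, a = 16.
Markov: P[X ≥ 16] ≤ μ/a = (7)/16 = 7/16.
Numerically: ≈ 0.43750.
(Since a = 16 > μ = 7.00000, the bound 7/16 is < 1 and informative.)

P[X ≥ 16] ≤ 7/16 ≈ 0.43750.


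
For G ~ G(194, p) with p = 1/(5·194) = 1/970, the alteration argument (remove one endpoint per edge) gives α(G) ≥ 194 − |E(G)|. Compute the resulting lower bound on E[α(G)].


E[|E(G)|] = C(194, 2)·p = 18721 · (1/970) = 193/10.
E[α(G)] ≥ n − E[|E(G)|] = 194 − 193/10 = 1747/10.
Numerically: ≈ 174.700000.
(This is only a lower bound; the true E[α(G)] may be larger.)

E[α(G)] ≥ 1747/10 ≈ 174.700000.


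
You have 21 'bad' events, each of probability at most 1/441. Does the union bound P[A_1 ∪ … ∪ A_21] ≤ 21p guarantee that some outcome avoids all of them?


Union bound: P[∪_{i=1}^{21} A_i] ≤ Σ_i P[A_i] ≤ 21·p = 21·(1/441) = 1/21.
Numerically: 1/21 ≈ 0.0476.
Is 1/21 < 1? YES.
Since P[∪ A_i] ≤ 1/21 < 1, the complement has P[∩ A_i^c] ≥ 1 − 1/21 = 20/21 > 0, so some outcome avoids every A_i.

21·p = 1/21 ≈ 0.0476; existence CERTIFIED by the union bound.


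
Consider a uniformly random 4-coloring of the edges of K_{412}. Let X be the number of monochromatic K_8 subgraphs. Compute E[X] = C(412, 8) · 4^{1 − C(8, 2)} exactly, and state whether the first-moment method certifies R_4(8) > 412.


E[X] = C(412, 8) · 4^{1 − 28} = 19229204065337145 · 4^{−27} = 19229204065337145/18014398509481984.
As a reduced fraction: E[X] = 19229204065337145/18014398509481984 ≈ 1.067.
Is E[X] < 1? NO.
Since E[X] ≥ 1, the first-moment bound is inconclusive at n = 412; it does NOT by itself certify R_4(8) > 412.

E[X] = 19229204065337145/18014398509481984 ≈ 1.067; E[X] ≥ 1; first-moment method inconclusive here.


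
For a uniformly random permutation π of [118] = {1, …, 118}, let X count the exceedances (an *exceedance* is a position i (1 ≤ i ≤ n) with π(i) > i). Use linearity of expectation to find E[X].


Write X = Σ_{i=1}^{118} X_i, where X_i = 1_{π(i) > i}.
For each fixed i, π(i) is uniform over {1, …, 118} (marginal of a uniform permutation), so P[π(i) > i] = (n − i)/n. Summing: Σ_{i=1}^{118} (n − i)/n = (0 + 1 + … + 117)/118 = 118(118 − 1)/(2·118) = (118 − 1)/2.
Hence E[X] = Σ_{i=1}^{118} (118 − i)/118 = 117/2 ≈ 58.50000.

E[X] = 117/2 = 58.50000.


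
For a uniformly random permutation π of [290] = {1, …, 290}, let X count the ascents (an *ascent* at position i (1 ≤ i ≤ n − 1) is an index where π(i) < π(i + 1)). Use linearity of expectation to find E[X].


Write X = Σ X_I over i = 1, …, 289, with X_I the indicator of one ascent.
There are 289 indicators.
For each fixed i, the pair (π(i), π(i+1)) is a uniformly random ordered pair of distinct values from {1, …, 290}; by symmetry P[π(i) < π(i+1)] = 1/2.
By linearity: E[X] = 289 · (1/2) = (290 − 1) · (1/2) = 289/2 ≈ 144.50000.

E[X] = 289/2 = 144.50000.


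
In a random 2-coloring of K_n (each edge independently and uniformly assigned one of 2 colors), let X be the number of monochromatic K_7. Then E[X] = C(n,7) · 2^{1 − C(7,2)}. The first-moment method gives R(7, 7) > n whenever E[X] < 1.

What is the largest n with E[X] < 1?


We need C(n, 7) · 2^{1 − 21} < 1, i.e. C(n, 7) < 2^{21 − 1} = 1048576.
Check values of n near the boundary:
  n = 22: C(22, 7) = 170544; 170544 < 1048576? YES
  n = 23: C(23, 7) = 245157; 245157 < 1048576? YES
  n = 24: C(24, 7) = 346104; 346104 < 1048576? YES
  n = 25: C(25, 7) = 480700; 480700 < 1048576? YES
  n = 26: C(26, 7) = 657800; 657800 < 1048576? YES
  n = 27: C(27, 7) = 888030; 888030 < 1048576? YES
  n = 28: C(28, 7) = 1184040; 1184040 < 1048576? NO
  n = 29: C(29, 7) = 1560780; 1560780 < 1048576? NO
  n = 30: C(30, 7) = 2035800; 2035800 < 1048576? NO
The largest n with C(n, 7) < 1048576 is n = 27 (where E[X] = 444015/524288 ≈ 0.8468914). Hence R(7, 7) > 27, i.e. R(7, 7) ≥ 28.

Largest n = 27; hence R(7, 7) > 27.


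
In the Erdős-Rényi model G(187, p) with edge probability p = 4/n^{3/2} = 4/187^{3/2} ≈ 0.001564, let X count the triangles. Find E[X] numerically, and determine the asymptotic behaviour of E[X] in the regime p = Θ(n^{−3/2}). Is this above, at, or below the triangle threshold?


Number of potential triangles: C(187, 3) = 1072445.
Each occurs with probability p³ ≈ (0.001564)³ ≈ 3.827302e-09.
By linearity: E[X] = C(187, 3)·p³ ≈ 1072445 · 3.827302e-09 ≈ 0.0041.
Since α = 3/2 > 1, p = c/n^{3/2} = o(1/n) is below the triangle threshold p ~ 1/n. Asymptotically E[X] ~ (c³/6)·n^{3(1−α)} = (4³/6)·n^{-1.5} → 0, so by Markov's inequality G has no triangles w.h.p.

E[X] ≈ 0.0041; in regime p = Θ(1/n^{3/2}) E[X] tends to 0 (below the triangle threshold p ~ 1/n).


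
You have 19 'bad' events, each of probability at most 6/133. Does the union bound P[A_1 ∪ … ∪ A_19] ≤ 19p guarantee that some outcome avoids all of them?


Union bound: P[∪_{i=1}^{19} A_i] ≤ Σ_i P[A_i] ≤ 19·p = 19·(6/133) = 6/7.
Numerically: 6/7 ≈ 0.8571429.
Is 6/7 < 1? YES.
Since P[∪ A_i] ≤ 6/7 < 1, the complement has P[∩ A_i^c] ≥ 1 − 6/7 = 1/7 > 0, so some outcome avoids every A_i.

19·p = 6/7 ≈ 0.8571429; existence CERTIFIED by the union bound.


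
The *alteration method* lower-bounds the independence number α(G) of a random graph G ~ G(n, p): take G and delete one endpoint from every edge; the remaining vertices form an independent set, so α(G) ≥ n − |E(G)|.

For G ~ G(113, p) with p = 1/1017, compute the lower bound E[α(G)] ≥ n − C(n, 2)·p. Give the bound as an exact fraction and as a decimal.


E[|E(G)|] = C(113, 2)·p = 6328 · (1/1017) = 56/9.
E[α(G)] ≥ n − E[|E(G)|] = 113 − 56/9 = 961/9.
Numerically: ≈ 106.777778.
(This is only a lower bound; the true E[α(G)] may be larger.)

E[α(G)] ≥ 961/9 ≈ 106.777778.


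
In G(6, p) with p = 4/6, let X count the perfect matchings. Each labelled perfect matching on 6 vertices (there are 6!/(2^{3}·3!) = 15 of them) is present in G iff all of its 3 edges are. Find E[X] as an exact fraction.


K_6 has 6!/(2^{3}·3!) = 15 labelled perfect matchings.
For each such perfect matching H, let X_H = 1 if all 3 edges of H are present in G. Then P[X_H = 1] = p^{3} = (2/3)^{3} = 8/27.
Summing the indicators: E[X] = Σ_H E[X_H] = 15 · p^{3} = 15 · 8/27 = 40/9.
Numerically: E[X] ≈ 4.444.

E[X] = 15 · (2/3)^{3} = 40/9 ≈ 4.444.


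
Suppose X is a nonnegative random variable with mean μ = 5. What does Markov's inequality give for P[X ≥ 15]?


μ = E[X] = 5, a = 15.
Markov: P[X ≥ 15] ≤ μ/a = (5)/15 = 1/3.
Numerically: ≈ 0.3333.
(Since a = 15 > μ = 5.0000, the bound 1/3 is < 1 and informative.)

P[X ≥ 15] ≤ 1/3 ≈ 0.3333.
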